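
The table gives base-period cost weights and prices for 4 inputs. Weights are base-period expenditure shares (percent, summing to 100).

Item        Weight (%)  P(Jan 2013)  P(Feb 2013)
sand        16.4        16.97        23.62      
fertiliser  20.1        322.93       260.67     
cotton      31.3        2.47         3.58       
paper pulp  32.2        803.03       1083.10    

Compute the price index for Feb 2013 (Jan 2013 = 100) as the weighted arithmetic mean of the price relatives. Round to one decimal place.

sand: 16.4 × (23.62/16.97) = 16.4 × 1.391868 = 22.8266
fertiliser: 20.1 × (260.67/322.93) = 20.1 × 0.807203 = 16.2248
cotton: 31.3 × (3.58/2.47) = 31.3 × 1.449393 = 45.3660
paper pulp: 32.2 × (1083.10/803.03) = 32.2 × 1.348767 = 43.4303
Index = Σ wᵢ·(p₁ᵢ/p₀ᵢ) = 22.8266 + 16.2248 + 45.3660 + 43.4303 = 127.8477

127.8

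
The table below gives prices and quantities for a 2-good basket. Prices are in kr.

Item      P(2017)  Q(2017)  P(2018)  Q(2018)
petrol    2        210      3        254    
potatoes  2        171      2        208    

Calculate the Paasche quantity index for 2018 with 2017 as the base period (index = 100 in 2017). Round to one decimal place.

Paasche quantity index uses current-period prices as weights.
ΣP(2018)·Q(2018) = 3×254 + 2×208 = 762 + 416 = 1178
ΣP(2018)·Q(2017) = 3×210 + 2×171 = 630 + 342 = 972
Index = 1178 / 972 × 100 = 121.1934

121.2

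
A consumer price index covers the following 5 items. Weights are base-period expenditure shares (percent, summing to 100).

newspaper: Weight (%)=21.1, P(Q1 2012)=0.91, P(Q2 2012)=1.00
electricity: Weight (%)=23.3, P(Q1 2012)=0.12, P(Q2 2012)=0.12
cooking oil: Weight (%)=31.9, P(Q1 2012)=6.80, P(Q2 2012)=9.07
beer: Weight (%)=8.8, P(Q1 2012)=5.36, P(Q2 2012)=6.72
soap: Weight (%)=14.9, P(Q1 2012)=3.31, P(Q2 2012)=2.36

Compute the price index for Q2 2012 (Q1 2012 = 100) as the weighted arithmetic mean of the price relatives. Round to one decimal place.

110.7

newspaper: 21.1 × (1.00/0.91) = 21.1 × 1.098901 = 23.1868
electricity: 23.3 × (0.12/0.12) = 23.3 × 1.000000 = 23.3000
cooking oil: 31.9 × (9.07/6.80) = 31.9 × 1.333824 = 42.5490
beer: 8.8 × (6.72/5.36) = 8.8 × 1.253731 = 11.0328
soap: 14.9 × (2.36/3.31) = 14.9 × 0.712991 = 10.6236
Index = Σ wᵢ·(p₁ᵢ/p₀ᵢ) = 23.1868 + 23.3000 + 42.5490 + 11.0328 + 10.6236 = 110.6922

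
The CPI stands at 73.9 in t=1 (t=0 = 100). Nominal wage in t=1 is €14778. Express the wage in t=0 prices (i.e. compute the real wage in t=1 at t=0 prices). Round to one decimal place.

19997.3

Real = Nominal ÷ (Index/100) = 14778 ÷ (73.9/100)
     = 14778 ÷ 0.739 = 19997.2936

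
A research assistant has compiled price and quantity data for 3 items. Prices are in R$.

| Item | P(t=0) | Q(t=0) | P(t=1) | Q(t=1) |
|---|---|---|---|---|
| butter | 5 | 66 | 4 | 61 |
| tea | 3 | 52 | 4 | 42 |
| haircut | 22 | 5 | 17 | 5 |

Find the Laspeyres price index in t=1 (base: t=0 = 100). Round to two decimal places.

Laspeyres price index uses base-period quantities as weights.
ΣP(t=1)·Q(t=0) = 4×66 + 4×52 + 17×5 = 264 + 208 + 85 = 557
ΣP(t=0)·Q(t=0) = 5×66 + 3×52 + 22×5 = 330 + 156 + 110 = 596
Index = 557 / 596 × 100 = 93.4564

93.46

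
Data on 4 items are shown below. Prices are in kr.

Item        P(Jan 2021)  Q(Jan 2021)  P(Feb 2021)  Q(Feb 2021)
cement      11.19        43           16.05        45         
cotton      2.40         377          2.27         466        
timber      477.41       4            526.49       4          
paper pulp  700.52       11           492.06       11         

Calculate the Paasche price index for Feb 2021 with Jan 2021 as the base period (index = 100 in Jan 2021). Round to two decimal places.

82.75

Paasche price index uses current-period quantities as weights.
ΣP(Feb 2021)·Q(Feb 2021) = 16.05×45 + 2.27×466 + 526.49×4 + 492.06×11 = 722.25 + 1057.82 + 2105.96 + 5412.66 = 9298.69
ΣP(Jan 2021)·Q(Feb 2021) = 11.19×45 + 2.40×466 + 477.41×4 + 700.52×11 = 503.55 + 1118.4 + 1909.64 + 7705.72 = 11237.31
Index = 9298.69 / 11237.31 × 100 = 82.7484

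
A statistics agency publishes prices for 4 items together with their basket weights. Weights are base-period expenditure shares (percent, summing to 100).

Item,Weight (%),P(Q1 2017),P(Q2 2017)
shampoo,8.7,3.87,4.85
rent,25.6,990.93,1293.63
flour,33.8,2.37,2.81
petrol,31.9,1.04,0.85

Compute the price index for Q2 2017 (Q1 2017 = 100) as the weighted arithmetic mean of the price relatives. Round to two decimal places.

110.47

shampoo: 8.7 × (4.85/3.87) = 8.7 × 1.253230 = 10.9031
rent: 25.6 × (1293.63/990.93) = 25.6 × 1.305471 = 33.4200
flour: 33.8 × (2.81/2.37) = 33.8 × 1.185654 = 40.0751
petrol: 31.9 × (0.85/1.04) = 31.9 × 0.817308 = 26.0721
Index = Σ wᵢ·(p₁ᵢ/p₀ᵢ) = 10.9031 + 33.4200 + 40.0751 + 26.0721 = 110.4704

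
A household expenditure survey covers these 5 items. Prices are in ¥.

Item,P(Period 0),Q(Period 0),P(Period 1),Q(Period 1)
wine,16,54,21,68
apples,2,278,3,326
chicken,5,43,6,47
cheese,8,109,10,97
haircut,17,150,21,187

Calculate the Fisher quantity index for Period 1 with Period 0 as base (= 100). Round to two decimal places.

117.28

Laspeyres component (base-period weights):
ΣP(Period 0)Q(Period 1) = 16×68 + 2×326 + 5×47 + 8×97 + 17×187 = 1088 + 652 + 235 + 776 + 3179 = 5930
ΣP(Period 0)Q(Period 0) = 16×54 + 2×278 + 5×43 + 8×109 + 17×150 = 864 + 556 + 215 + 872 + 2550 = 5057
L = 5930 / 5057 × 100 = 117.2632
Paasche component (current-period weights):
ΣP(Period 1)Q(Period 1) = 21×68 + 3×326 + 6×47 + 10×97 + 21×187 = 1428 + 978 + 282 + 970 + 3927 = 7585
ΣP(Period 1)Q(Period 0) = 21×54 + 3×278 + 6×43 + 10×109 + 21×150 = 1134 + 834 + 258 + 1090 + 3150 = 6466
P = 7585 / 6466 × 100 = 117.3059
Fisher = √(L × P) = √(117.2632 × 117.3059) = 117.2846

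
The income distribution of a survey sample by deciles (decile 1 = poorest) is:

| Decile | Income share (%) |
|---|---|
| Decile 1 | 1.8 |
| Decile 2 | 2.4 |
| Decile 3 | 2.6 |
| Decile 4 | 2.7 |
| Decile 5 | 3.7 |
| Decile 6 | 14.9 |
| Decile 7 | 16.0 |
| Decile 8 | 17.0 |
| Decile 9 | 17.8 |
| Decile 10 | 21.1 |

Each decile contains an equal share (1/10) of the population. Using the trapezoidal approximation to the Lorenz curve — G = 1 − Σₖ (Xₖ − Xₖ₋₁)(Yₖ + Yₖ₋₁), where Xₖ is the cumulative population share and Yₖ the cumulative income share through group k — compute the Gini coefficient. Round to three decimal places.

0.405

Cumulative income shares Yₖ: 0.0180, 0.0420, 0.0680, 0.0950, 0.1320, 0.2810, 0.4410, 0.6110, 0.7890, 1.0000
Σ (Xₖ−Xₖ₋₁)(Yₖ+Yₖ₋₁) = (1/10)(0.0180+0.0000) + (1/10)(0.0420+0.0180) + (1/10)(0.0680+0.0420) + (1/10)(0.0950+0.0680) + (1/10)(0.1320+0.0950) + (1/10)(0.2810+0.1320) + (1/10)(0.4410+0.2810) + (1/10)(0.6110+0.4410) + (1/10)(0.7890+0.6110) + (1/10)(1.0000+0.7890)
  = 0.0018 + 0.0060 + 0.0110 + 0.0163 + 0.0227 + 0.0413 + 0.0722 + 0.1052 + 0.1400 + 0.1789 = 0.5954
G = 1 − 0.5954 = 0.4046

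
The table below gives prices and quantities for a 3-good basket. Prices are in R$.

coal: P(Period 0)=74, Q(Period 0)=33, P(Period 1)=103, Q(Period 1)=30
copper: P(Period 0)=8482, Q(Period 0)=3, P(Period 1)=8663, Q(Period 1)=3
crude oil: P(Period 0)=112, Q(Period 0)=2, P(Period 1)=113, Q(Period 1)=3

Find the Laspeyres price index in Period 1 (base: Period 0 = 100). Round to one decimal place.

Laspeyres price index uses base-period quantities as weights.
ΣP(Period 1)·Q(Period 0) = 103×33 + 8663×3 + 113×2 = 3399 + 25989 + 226 = 29614
ΣP(Period 0)·Q(Period 0) = 74×33 + 8482×3 + 112×2 = 2442 + 25446 + 224 = 28112
Index = 29614 / 28112 × 100 = 105.3429

105.3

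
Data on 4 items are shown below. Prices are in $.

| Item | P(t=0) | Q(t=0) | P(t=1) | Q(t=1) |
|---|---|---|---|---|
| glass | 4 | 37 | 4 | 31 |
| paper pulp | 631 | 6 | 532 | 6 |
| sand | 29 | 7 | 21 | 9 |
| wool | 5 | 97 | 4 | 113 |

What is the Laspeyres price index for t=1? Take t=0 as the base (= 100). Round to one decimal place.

Laspeyres price index uses base-period quantities as weights.
ΣP(t=1)·Q(t=0) = 4×37 + 532×6 + 21×7 + 4×97 = 148 + 3192 + 147 + 388 = 3875
ΣP(t=0)·Q(t=0) = 4×37 + 631×6 + 29×7 + 5×97 = 148 + 3786 + 203 + 485 = 4622
Index = 3875 / 4622 × 100 = 83.8382

83.8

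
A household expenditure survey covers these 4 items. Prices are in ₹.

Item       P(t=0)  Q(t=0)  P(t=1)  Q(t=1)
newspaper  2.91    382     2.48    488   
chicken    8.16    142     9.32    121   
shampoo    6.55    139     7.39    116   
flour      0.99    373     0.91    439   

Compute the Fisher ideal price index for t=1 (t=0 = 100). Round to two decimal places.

101.12

Laspeyres component (base-period weights):
ΣP(t=1)Q(t=0) = 2.48×382 + 9.32×142 + 7.39×139 + 0.91×373 = 947.36 + 1323.44 + 1027.21 + 339.43 = 3637.44
ΣP(t=0)Q(t=0) = 2.91×382 + 8.16×142 + 6.55×139 + 0.99×373 = 1111.62 + 1158.72 + 910.45 + 369.27 = 3550.06
L = 3637.44 / 3550.06 × 100 = 102.4614
Paasche component (current-period weights):
ΣP(t=1)Q(t=1) = 2.48×488 + 9.32×121 + 7.39×116 + 0.91×439 = 1210.24 + 1127.72 + 857.24 + 399.49 = 3594.69
ΣP(t=0)Q(t=1) = 2.91×488 + 8.16×121 + 6.55×116 + 0.99×439 = 1420.08 + 987.36 + 759.8 + 434.61 = 3601.85
P = 3594.69 / 3601.85 × 100 = 99.8012
Fisher = √(L × P) = √(102.4614 × 99.8012) = 101.1225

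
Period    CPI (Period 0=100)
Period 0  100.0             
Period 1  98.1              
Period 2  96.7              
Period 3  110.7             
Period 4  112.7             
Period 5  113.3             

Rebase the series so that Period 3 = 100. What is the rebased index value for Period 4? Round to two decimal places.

Rebased(Period 4) = 112.7 / 110.7 × 100 = 101.8067

101.81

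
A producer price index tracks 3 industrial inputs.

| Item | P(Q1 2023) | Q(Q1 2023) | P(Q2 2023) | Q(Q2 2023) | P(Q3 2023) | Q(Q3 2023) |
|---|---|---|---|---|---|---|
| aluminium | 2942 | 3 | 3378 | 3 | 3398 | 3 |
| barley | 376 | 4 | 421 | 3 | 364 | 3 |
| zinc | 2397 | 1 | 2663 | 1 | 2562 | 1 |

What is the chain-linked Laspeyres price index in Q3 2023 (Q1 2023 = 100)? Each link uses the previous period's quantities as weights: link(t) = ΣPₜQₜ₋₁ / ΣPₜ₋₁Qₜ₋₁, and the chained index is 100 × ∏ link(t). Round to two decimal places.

Link Q1 2023→Q2 2023:
ΣP(Q2 2023)Q(Q1 2023) = 3378×3 + 421×4 + 2663×1 = 10134 + 1684 + 2663 = 14481
ΣP(Q1 2023)Q(Q1 2023) = 2942×3 + 376×4 + 2397×1 = 8826 + 1504 + 2397 = 12727
link = 14481/12727 = 1.137817
Link Q2 2023→Q3 2023:
ΣP(Q3 2023)Q(Q2 2023) = 3398×3 + 364×3 + 2562×1 = 10194 + 1092 + 2562 = 13848
ΣP(Q2 2023)Q(Q2 2023) = 3378×3 + 421×3 + 2663×1 = 10134 + 1263 + 2663 = 14060
link = 13848/14060 = 0.984922
Chained index = 100 × 1.137817 × 0.984922 = 112.0661

112.07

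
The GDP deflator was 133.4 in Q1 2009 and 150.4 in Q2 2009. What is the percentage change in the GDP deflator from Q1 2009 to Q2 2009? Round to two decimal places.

Change = (150.4 − 133.4) / 133.4 × 100
       = 17.0 / 133.4 × 100 = 12.7436%

12.74%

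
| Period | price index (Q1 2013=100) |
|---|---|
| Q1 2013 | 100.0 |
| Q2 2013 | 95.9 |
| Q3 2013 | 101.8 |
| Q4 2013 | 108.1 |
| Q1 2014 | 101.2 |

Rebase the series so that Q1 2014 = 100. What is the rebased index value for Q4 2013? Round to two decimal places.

106.82

Rebased(Q4 2013) = 108.1 / 101.2 × 100 = 106.8182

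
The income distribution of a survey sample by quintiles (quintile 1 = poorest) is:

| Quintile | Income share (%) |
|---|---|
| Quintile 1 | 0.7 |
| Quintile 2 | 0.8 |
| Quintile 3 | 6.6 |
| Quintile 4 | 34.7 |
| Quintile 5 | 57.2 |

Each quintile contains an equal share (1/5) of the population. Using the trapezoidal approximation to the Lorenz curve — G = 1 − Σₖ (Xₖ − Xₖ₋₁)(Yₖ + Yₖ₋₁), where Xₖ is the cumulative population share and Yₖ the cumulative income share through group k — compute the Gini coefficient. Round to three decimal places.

Cumulative income shares Yₖ: 0.0070, 0.0150, 0.0810, 0.4280, 1.0000
Σ (Xₖ−Xₖ₋₁)(Yₖ+Yₖ₋₁) = (1/5)(0.0070+0.0000) + (1/5)(0.0150+0.0070) + (1/5)(0.0810+0.0150) + (1/5)(0.4280+0.0810) + (1/5)(1.0000+0.4280)
  = 0.0014 + 0.0044 + 0.0192 + 0.1018 + 0.2856 = 0.4124
G = 1 − 0.4124 = 0.5876

0.588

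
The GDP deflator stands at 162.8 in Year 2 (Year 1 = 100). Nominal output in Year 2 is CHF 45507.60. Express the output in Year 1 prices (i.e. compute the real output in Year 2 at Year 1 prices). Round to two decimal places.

27953.07

Real = Nominal ÷ (Index/100) = 45507.60 ÷ (162.8/100)
     = 45507.60 ÷ 1.628 = 27953.0713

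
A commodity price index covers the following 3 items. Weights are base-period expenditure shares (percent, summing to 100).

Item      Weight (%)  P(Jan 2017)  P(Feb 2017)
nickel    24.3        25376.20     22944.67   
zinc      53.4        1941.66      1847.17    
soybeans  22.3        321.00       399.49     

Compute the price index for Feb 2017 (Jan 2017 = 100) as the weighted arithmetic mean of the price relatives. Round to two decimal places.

nickel: 24.3 × (22944.67/25376.20) = 24.3 × 0.904181 = 21.9716
zinc: 53.4 × (1847.17/1941.66) = 53.4 × 0.951335 = 50.8013
soybeans: 22.3 × (399.49/321.00) = 22.3 × 1.244517 = 27.7527
Index = Σ wᵢ·(p₁ᵢ/p₀ᵢ) = 21.9716 + 50.8013 + 27.7527 = 100.5256

100.53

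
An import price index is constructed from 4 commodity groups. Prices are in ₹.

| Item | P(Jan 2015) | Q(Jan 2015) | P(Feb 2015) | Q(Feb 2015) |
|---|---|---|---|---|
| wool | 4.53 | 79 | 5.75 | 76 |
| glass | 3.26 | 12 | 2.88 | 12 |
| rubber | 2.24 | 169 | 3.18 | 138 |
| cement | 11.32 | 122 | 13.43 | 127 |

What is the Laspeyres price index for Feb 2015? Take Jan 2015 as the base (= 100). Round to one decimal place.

123.6

Laspeyres price index uses base-period quantities as weights.
ΣP(Feb 2015)·Q(Jan 2015) = 5.75×79 + 2.88×12 + 3.18×169 + 13.43×122 = 454.25 + 34.56 + 537.42 + 1638.46 = 2664.69
ΣP(Jan 2015)·Q(Jan 2015) = 4.53×79 + 3.26×12 + 2.24×169 + 11.32×122 = 357.87 + 39.12 + 378.56 + 1381.04 = 2156.59
Index = 2664.69 / 2156.59 × 100 = 123.5603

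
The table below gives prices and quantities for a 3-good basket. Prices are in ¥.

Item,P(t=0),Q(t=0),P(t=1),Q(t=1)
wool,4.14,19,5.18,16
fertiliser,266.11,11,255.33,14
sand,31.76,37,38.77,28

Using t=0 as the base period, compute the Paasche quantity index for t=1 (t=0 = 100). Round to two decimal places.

109.25

Paasche quantity index uses current-period prices as weights.
ΣP(t=1)·Q(t=1) = 5.18×16 + 255.33×14 + 38.77×28 = 82.88 + 3574.62 + 1085.56 = 4743.06
ΣP(t=1)·Q(t=0) = 5.18×19 + 255.33×11 + 38.77×37 = 98.42 + 2808.63 + 1434.49 = 4341.54
Index = 4743.06 / 4341.54 × 100 = 109.2483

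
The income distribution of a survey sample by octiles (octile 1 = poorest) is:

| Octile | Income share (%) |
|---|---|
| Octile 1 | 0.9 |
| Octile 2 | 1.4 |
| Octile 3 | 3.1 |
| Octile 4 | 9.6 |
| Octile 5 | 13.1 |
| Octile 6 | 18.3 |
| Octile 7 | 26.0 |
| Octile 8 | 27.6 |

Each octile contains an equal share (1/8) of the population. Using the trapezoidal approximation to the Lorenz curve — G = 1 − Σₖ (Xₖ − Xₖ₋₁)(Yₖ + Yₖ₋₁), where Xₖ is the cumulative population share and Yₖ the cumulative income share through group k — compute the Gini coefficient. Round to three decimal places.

Cumulative income shares Yₖ: 0.0090, 0.0230, 0.0540, 0.1500, 0.2810, 0.4640, 0.7240, 1.0000
Σ (Xₖ−Xₖ₋₁)(Yₖ+Yₖ₋₁) = (1/8)(0.0090+0.0000) + (1/8)(0.0230+0.0090) + (1/8)(0.0540+0.0230) + (1/8)(0.1500+0.0540) + (1/8)(0.2810+0.1500) + (1/8)(0.4640+0.2810) + (1/8)(0.7240+0.4640) + (1/8)(1.0000+0.7240)
  = 0.0011 + 0.0040 + 0.0096 + 0.0255 + 0.0539 + 0.0931 + 0.1485 + 0.2155 = 0.5513
G = 1 − 0.5513 = 0.4487

0.449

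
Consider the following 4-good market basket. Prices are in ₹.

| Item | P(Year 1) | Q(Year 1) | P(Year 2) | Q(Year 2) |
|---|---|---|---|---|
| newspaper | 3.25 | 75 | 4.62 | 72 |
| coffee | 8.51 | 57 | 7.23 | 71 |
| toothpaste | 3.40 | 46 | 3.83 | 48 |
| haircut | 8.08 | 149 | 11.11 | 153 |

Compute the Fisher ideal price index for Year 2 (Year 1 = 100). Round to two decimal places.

Laspeyres component (base-period weights):
ΣP(Year 2)Q(Year 1) = 4.62×75 + 7.23×57 + 3.83×46 + 11.11×149 = 346.5 + 412.11 + 176.18 + 1655.39 = 2590.18
ΣP(Year 1)Q(Year 1) = 3.25×75 + 8.51×57 + 3.40×46 + 8.08×149 = 243.75 + 485.07 + 156.4 + 1203.92 = 2089.14
L = 2590.18 / 2089.14 × 100 = 123.9831
Paasche component (current-period weights):
ΣP(Year 2)Q(Year 2) = 4.62×72 + 7.23×71 + 3.83×48 + 11.11×153 = 332.64 + 513.33 + 183.84 + 1699.83 = 2729.64
ΣP(Year 1)Q(Year 2) = 3.25×72 + 8.51×71 + 3.40×48 + 8.08×153 = 234 + 604.21 + 163.2 + 1236.24 = 2237.65
P = 2729.64 / 2237.65 × 100 = 121.9869
Fisher = √(L × P) = √(123.9831 × 121.9869) = 122.9809

122.98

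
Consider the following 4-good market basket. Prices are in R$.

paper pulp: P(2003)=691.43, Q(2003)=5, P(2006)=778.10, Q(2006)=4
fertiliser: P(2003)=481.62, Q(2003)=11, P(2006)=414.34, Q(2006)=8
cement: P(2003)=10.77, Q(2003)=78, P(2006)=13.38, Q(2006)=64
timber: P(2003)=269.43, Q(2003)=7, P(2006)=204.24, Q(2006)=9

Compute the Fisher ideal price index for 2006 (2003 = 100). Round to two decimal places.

Laspeyres component (base-period weights):
ΣP(2006)Q(2003) = 778.10×5 + 414.34×11 + 13.38×78 + 204.24×7 = 3890.5 + 4557.74 + 1043.64 + 1429.68 = 10921.56
ΣP(2003)Q(2003) = 691.43×5 + 481.62×11 + 10.77×78 + 269.43×7 = 3457.15 + 5297.82 + 840.06 + 1886.01 = 11481.04
L = 10921.56 / 11481.04 × 100 = 95.1269
Paasche component (current-period weights):
ΣP(2006)Q(2006) = 778.10×4 + 414.34×8 + 13.38×64 + 204.24×9 = 3112.4 + 3314.72 + 856.32 + 1838.16 = 9121.6
ΣP(2003)Q(2006) = 691.43×4 + 481.62×8 + 10.77×64 + 269.43×9 = 2765.72 + 3852.96 + 689.28 + 2424.87 = 9732.83
P = 9121.6 / 9732.83 × 100 = 93.7199
Fisher = √(L × P) = √(95.1269 × 93.7199) = 94.4208

94.42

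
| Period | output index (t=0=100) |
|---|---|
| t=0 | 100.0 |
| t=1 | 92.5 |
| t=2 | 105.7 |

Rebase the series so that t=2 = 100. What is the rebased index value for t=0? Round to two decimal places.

94.61

Rebased(t=0) = 100.0 / 105.7 × 100 = 94.6074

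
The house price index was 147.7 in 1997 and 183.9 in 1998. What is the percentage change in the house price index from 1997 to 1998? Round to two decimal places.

Change = (183.9 − 147.7) / 147.7 × 100
       = 36.2 / 147.7 × 100 = 24.5091%

24.51%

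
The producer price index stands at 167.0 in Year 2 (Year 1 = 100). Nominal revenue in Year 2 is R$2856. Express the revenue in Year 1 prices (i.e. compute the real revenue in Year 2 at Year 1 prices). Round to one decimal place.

1710.2

Real = Nominal ÷ (Index/100) = 2856 ÷ (167.0/100)
     = 2856 ÷ 1.670 = 1710.1796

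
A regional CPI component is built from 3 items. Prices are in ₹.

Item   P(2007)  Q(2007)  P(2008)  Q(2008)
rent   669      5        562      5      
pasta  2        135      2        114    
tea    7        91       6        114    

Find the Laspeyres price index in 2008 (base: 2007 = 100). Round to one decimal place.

Laspeyres price index uses base-period quantities as weights.
ΣP(2008)·Q(2007) = 562×5 + 2×135 + 6×91 = 2810 + 270 + 546 = 3626
ΣP(2007)·Q(2007) = 669×5 + 2×135 + 7×91 = 3345 + 270 + 637 = 4252
Index = 3626 / 4252 × 100 = 85.2775

85.3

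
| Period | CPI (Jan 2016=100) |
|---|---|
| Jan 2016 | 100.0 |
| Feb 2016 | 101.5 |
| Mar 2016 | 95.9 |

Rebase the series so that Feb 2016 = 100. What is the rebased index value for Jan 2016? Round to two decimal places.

Rebased(Jan 2016) = 100.0 / 101.5 × 100 = 98.5222

98.52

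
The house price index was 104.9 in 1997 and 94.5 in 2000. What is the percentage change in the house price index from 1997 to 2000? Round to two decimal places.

-9.91%

Change = (94.5 − 104.9) / 104.9 × 100
       = -10.4 / 104.9 × 100 = -9.9142%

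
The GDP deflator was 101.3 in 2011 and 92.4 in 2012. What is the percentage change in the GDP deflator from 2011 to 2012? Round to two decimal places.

-8.79%

Change = (92.4 − 101.3) / 101.3 × 100
       = -8.9 / 101.3 × 100 = -8.7858%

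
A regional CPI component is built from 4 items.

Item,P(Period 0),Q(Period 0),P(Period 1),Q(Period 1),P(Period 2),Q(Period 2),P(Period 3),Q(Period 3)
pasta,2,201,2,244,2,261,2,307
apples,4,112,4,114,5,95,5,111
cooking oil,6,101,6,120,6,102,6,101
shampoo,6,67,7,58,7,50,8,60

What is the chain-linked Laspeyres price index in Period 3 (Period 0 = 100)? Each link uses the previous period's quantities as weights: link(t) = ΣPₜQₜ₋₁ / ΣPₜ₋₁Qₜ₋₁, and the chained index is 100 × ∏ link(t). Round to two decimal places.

112.10

Link Period 0→Period 1:
ΣP(Period 1)Q(Period 0) = 2×201 + 4×112 + 6×101 + 7×67 = 402 + 448 + 606 + 469 = 1925
ΣP(Period 0)Q(Period 0) = 2×201 + 4×112 + 6×101 + 6×67 = 402 + 448 + 606 + 402 = 1858
link = 1925/1858 = 1.036060
Link Period 1→Period 2:
ΣP(Period 2)Q(Period 1) = 2×244 + 5×114 + 6×120 + 7×58 = 488 + 570 + 720 + 406 = 2184
ΣP(Period 1)Q(Period 1) = 2×244 + 4×114 + 6×120 + 7×58 = 488 + 456 + 720 + 406 = 2070
link = 2184/2070 = 1.055072
Link Period 2→Period 3:
ΣP(Period 3)Q(Period 2) = 2×261 + 5×95 + 6×102 + 8×50 = 522 + 475 + 612 + 400 = 2009
ΣP(Period 2)Q(Period 2) = 2×261 + 5×95 + 6×102 + 7×50 = 522 + 475 + 612 + 350 = 1959
link = 2009/1959 = 1.025523
Chained index = 100 × 1.036060 × 1.055072 × 1.025523 = 112.1019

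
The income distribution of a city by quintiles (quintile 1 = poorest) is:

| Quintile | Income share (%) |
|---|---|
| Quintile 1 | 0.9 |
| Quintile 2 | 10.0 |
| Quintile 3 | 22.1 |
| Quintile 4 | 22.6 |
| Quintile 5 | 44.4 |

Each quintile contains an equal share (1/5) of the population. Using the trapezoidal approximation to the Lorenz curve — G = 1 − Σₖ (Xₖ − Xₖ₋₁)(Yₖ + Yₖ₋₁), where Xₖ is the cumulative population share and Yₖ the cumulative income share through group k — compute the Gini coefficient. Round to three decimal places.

Cumulative income shares Yₖ: 0.0090, 0.1090, 0.3300, 0.5560, 1.0000
Σ (Xₖ−Xₖ₋₁)(Yₖ+Yₖ₋₁) = (1/5)(0.0090+0.0000) + (1/5)(0.1090+0.0090) + (1/5)(0.3300+0.1090) + (1/5)(0.5560+0.3300) + (1/5)(1.0000+0.5560)
  = 0.0018 + 0.0236 + 0.0878 + 0.1772 + 0.3112 = 0.6016
G = 1 − 0.6016 = 0.3984

0.398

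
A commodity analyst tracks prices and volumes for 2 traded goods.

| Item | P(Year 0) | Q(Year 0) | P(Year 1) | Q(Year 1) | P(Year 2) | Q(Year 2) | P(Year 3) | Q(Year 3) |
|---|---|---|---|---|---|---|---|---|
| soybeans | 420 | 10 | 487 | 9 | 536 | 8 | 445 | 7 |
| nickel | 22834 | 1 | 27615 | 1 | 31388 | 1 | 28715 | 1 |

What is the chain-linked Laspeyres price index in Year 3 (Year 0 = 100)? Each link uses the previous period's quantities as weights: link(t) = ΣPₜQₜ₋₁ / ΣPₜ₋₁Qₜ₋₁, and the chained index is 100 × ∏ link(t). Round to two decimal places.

Link Year 0→Year 1:
ΣP(Year 1)Q(Year 0) = 487×10 + 27615×1 = 4870 + 27615 = 32485
ΣP(Year 0)Q(Year 0) = 420×10 + 22834×1 = 4200 + 22834 = 27034
link = 32485/27034 = 1.201635
Link Year 1→Year 2:
ΣP(Year 2)Q(Year 1) = 536×9 + 31388×1 = 4824 + 31388 = 36212
ΣP(Year 1)Q(Year 1) = 487×9 + 27615×1 = 4383 + 27615 = 31998
link = 36212/31998 = 1.131696
Link Year 2→Year 3:
ΣP(Year 3)Q(Year 2) = 445×8 + 28715×1 = 3560 + 28715 = 32275
ΣP(Year 2)Q(Year 2) = 536×8 + 31388×1 = 4288 + 31388 = 35676
link = 32275/35676 = 0.904670
Chained index = 100 × 1.201635 × 1.131696 × 0.904670 = 123.0247

123.02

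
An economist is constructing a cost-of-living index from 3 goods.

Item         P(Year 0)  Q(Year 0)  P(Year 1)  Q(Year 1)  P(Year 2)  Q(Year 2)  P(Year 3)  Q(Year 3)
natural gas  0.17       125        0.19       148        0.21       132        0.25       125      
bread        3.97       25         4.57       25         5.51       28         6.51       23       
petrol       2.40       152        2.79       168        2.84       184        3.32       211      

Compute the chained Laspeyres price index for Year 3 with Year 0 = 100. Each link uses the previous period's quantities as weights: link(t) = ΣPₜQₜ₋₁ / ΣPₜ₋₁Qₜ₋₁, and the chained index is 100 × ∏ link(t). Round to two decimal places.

Link Year 0→Year 1:
ΣP(Year 1)Q(Year 0) = 0.19×125 + 4.57×25 + 2.79×152 = 23.75 + 114.25 + 424.08 = 562.08
ΣP(Year 0)Q(Year 0) = 0.17×125 + 3.97×25 + 2.40×152 = 21.25 + 99.25 + 364.8 = 485.3
link = 562.08/485.3 = 1.158211
Link Year 1→Year 2:
ΣP(Year 2)Q(Year 1) = 0.21×148 + 5.51×25 + 2.84×168 = 31.08 + 137.75 + 477.12 = 645.95
ΣP(Year 1)Q(Year 1) = 0.19×148 + 4.57×25 + 2.79×168 = 28.12 + 114.25 + 468.72 = 611.09
link = 645.95/611.09 = 1.057046
Link Year 2→Year 3:
ΣP(Year 3)Q(Year 2) = 0.25×132 + 6.51×28 + 3.32×184 = 33 + 182.28 + 610.88 = 826.16
ΣP(Year 2)Q(Year 2) = 0.21×132 + 5.51×28 + 2.84×184 = 27.72 + 154.28 + 522.56 = 704.56
link = 826.16/704.56 = 1.172590
Chained index = 100 × 1.158211 × 1.057046 × 1.172590 = 143.5581

143.56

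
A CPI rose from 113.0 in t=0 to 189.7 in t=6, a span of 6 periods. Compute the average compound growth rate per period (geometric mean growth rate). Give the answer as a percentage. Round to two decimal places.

9.02%

Growth factor = (189.7/113.0)^(1/6) = (1.678761)^(1/6) = 1.090180
Growth rate = 1.090180 − 1 = 0.090180 = 9.0180%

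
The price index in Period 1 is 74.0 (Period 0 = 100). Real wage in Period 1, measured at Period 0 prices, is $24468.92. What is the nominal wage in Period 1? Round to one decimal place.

Nominal = Real × (Index/100) = 24468.92 × (74.0/100)
        = 24468.92 × 0.740 = 18107.0008

18107.0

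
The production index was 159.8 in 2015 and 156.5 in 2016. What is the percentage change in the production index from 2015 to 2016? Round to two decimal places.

-2.07%

Change = (156.5 − 159.8) / 159.8 × 100
       = -3.3 / 159.8 × 100 = -2.0651%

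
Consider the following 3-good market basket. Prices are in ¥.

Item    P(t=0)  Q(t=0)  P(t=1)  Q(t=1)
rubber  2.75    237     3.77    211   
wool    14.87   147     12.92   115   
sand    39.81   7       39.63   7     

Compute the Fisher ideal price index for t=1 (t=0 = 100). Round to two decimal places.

Laspeyres component (base-period weights):
ΣP(t=1)Q(t=0) = 3.77×237 + 12.92×147 + 39.63×7 = 893.49 + 1899.24 + 277.41 = 3070.14
ΣP(t=0)Q(t=0) = 2.75×237 + 14.87×147 + 39.81×7 = 651.75 + 2185.89 + 278.67 = 3116.31
L = 3070.14 / 3116.31 × 100 = 98.5184
Paasche component (current-period weights):
ΣP(t=1)Q(t=1) = 3.77×211 + 12.92×115 + 39.63×7 = 795.47 + 1485.8 + 277.41 = 2558.68
ΣP(t=0)Q(t=1) = 2.75×211 + 14.87×115 + 39.81×7 = 580.25 + 1710.05 + 278.67 = 2568.97
P = 2558.68 / 2568.97 × 100 = 99.5995
Fisher = √(L × P) = √(98.5184 × 99.5995) = 99.0575

99.06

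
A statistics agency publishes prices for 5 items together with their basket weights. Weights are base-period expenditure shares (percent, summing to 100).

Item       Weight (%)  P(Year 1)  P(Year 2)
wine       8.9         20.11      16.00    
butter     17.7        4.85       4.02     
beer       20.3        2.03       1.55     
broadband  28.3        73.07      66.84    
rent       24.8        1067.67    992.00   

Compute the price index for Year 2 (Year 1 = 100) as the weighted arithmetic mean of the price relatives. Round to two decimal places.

wine: 8.9 × (16.00/20.11) = 8.9 × 0.795624 = 7.0811
butter: 17.7 × (4.02/4.85) = 17.7 × 0.828866 = 14.6709
beer: 20.3 × (1.55/2.03) = 20.3 × 0.763547 = 15.5000
broadband: 28.3 × (66.84/73.07) = 28.3 × 0.914739 = 25.8871
rent: 24.8 × (992.00/1067.67) = 24.8 × 0.929126 = 23.0423
Index = Σ wᵢ·(p₁ᵢ/p₀ᵢ) = 7.0811 + 14.6709 + 15.5000 + 25.8871 + 23.0423 = 86.1814

86.18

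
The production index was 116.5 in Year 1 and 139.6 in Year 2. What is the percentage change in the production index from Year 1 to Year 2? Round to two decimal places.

Change = (139.6 − 116.5) / 116.5 × 100
       = 23.1 / 116.5 × 100 = 19.8283%

19.83%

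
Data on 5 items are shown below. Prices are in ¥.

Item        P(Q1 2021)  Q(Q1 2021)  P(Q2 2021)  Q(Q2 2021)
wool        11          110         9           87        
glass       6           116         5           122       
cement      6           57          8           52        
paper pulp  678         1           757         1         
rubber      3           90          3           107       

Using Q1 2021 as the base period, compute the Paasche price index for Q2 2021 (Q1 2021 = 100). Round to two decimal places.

96.23

Paasche price index uses current-period quantities as weights.
ΣP(Q2 2021)·Q(Q2 2021) = 9×87 + 5×122 + 8×52 + 757×1 + 3×107 = 783 + 610 + 416 + 757 + 321 = 2887
ΣP(Q1 2021)·Q(Q2 2021) = 11×87 + 6×122 + 6×52 + 678×1 + 3×107 = 957 + 732 + 312 + 678 + 321 = 3000
Index = 2887 / 3000 × 100 = 96.2333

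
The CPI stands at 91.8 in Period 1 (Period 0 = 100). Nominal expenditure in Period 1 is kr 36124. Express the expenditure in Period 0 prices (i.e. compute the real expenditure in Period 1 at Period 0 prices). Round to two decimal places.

Real = Nominal ÷ (Index/100) = 36124 ÷ (91.8/100)
     = 36124 ÷ 0.918 = 39350.7625

39350.76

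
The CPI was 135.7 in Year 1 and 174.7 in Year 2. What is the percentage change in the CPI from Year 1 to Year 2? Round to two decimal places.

Change = (174.7 − 135.7) / 135.7 × 100
       = 39.0 / 135.7 × 100 = 28.7399%

28.74%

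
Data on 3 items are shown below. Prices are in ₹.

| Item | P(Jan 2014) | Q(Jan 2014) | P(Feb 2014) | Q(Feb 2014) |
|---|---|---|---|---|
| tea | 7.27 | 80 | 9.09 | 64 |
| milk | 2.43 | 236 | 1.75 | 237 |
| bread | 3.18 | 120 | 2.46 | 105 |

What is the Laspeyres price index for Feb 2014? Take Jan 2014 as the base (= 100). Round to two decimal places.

Laspeyres price index uses base-period quantities as weights.
ΣP(Feb 2014)·Q(Jan 2014) = 9.09×80 + 1.75×236 + 2.46×120 = 727.2 + 413 + 295.2 = 1435.4
ΣP(Jan 2014)·Q(Jan 2014) = 7.27×80 + 2.43×236 + 3.18×120 = 581.6 + 573.48 + 381.6 = 1536.68
Index = 1435.4 / 1536.68 × 100 = 93.4092

93.41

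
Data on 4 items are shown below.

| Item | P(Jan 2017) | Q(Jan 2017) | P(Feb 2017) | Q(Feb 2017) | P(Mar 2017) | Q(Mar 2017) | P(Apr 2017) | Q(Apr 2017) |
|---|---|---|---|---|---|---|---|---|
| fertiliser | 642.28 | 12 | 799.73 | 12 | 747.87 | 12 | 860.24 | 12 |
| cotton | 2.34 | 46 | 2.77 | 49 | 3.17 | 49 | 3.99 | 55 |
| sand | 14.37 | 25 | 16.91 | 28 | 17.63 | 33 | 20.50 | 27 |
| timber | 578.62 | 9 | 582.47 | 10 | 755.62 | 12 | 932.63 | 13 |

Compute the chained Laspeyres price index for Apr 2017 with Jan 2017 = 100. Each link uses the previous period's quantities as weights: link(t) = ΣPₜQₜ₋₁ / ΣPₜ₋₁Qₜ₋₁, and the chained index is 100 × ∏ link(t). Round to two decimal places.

Link Jan 2017→Feb 2017:
ΣP(Feb 2017)Q(Jan 2017) = 799.73×12 + 2.77×46 + 16.91×25 + 582.47×9 = 9596.76 + 127.42 + 422.75 + 5242.23 = 15389.16
ΣP(Jan 2017)Q(Jan 2017) = 642.28×12 + 2.34×46 + 14.37×25 + 578.62×9 = 7707.36 + 107.64 + 359.25 + 5207.58 = 13381.83
link = 15389.16/13381.83 = 1.150004
Link Feb 2017→Mar 2017:
ΣP(Mar 2017)Q(Feb 2017) = 747.87×12 + 3.17×49 + 17.63×28 + 755.62×10 = 8974.44 + 155.33 + 493.64 + 7556.2 = 17179.61
ΣP(Feb 2017)Q(Feb 2017) = 799.73×12 + 2.77×49 + 16.91×28 + 582.47×10 = 9596.76 + 135.73 + 473.48 + 5824.7 = 16030.67
link = 17179.61/16030.67 = 1.071671
Link Mar 2017→Apr 2017:
ΣP(Apr 2017)Q(Mar 2017) = 860.24×12 + 3.99×49 + 20.50×33 + 932.63×12 = 10322.88 + 195.51 + 676.5 + 11191.56 = 22386.45
ΣP(Mar 2017)Q(Mar 2017) = 747.87×12 + 3.17×49 + 17.63×33 + 755.62×12 = 8974.44 + 155.33 + 581.79 + 9067.44 = 18779
link = 22386.45/18779 = 1.192100
Chained index = 100 × 1.150004 × 1.071671 × 1.192100 = 146.9176

146.92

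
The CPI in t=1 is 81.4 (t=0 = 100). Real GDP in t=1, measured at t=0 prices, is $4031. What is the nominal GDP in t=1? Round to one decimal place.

3281.2

Nominal = Real × (Index/100) = 4031 × (81.4/100)
        = 4031 × 0.814 = 3281.2340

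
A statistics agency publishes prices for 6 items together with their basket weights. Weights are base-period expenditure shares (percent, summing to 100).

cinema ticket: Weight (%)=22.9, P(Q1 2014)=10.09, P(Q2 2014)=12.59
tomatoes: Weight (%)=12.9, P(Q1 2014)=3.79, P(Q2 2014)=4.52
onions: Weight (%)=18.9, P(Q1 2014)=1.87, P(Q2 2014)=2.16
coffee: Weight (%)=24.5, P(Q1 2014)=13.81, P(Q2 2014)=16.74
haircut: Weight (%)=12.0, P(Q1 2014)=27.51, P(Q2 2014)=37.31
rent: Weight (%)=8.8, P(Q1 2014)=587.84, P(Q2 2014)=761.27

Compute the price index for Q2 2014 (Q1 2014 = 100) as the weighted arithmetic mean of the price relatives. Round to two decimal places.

123.16

cinema ticket: 22.9 × (12.59/10.09) = 22.9 × 1.247770 = 28.5739
tomatoes: 12.9 × (4.52/3.79) = 12.9 × 1.192612 = 15.3847
onions: 18.9 × (2.16/1.87) = 18.9 × 1.155080 = 21.8310
coffee: 24.5 × (16.74/13.81) = 24.5 × 1.212165 = 29.6980
haircut: 12.0 × (37.31/27.51) = 12.0 × 1.356234 = 16.2748
rent: 8.8 × (761.27/587.84) = 8.8 × 1.295029 = 11.3963
Index = Σ wᵢ·(p₁ᵢ/p₀ᵢ) = 28.5739 + 15.3847 + 21.8310 + 29.6980 + 16.2748 + 11.3963 = 123.1588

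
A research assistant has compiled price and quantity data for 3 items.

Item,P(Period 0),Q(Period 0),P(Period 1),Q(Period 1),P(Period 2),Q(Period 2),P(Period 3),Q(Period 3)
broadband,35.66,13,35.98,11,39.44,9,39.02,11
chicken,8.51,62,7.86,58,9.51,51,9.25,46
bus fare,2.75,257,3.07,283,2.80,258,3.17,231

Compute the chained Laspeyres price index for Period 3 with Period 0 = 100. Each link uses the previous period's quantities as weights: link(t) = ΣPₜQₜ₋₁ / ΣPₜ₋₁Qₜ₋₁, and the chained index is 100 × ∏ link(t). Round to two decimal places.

Link Period 0→Period 1:
ΣP(Period 1)Q(Period 0) = 35.98×13 + 7.86×62 + 3.07×257 = 467.74 + 487.32 + 788.99 = 1744.05
ΣP(Period 0)Q(Period 0) = 35.66×13 + 8.51×62 + 2.75×257 = 463.58 + 527.62 + 706.75 = 1697.95
link = 1744.05/1697.95 = 1.027150
Link Period 1→Period 2:
ΣP(Period 2)Q(Period 1) = 39.44×11 + 9.51×58 + 2.80×283 = 433.84 + 551.58 + 792.4 = 1777.82
ΣP(Period 1)Q(Period 1) = 35.98×11 + 7.86×58 + 3.07×283 = 395.78 + 455.88 + 868.81 = 1720.47
link = 1777.82/1720.47 = 1.033334
Link Period 2→Period 3:
ΣP(Period 3)Q(Period 2) = 39.02×9 + 9.25×51 + 3.17×258 = 351.18 + 471.75 + 817.86 = 1640.79
ΣP(Period 2)Q(Period 2) = 39.44×9 + 9.51×51 + 2.80×258 = 354.96 + 485.01 + 722.4 = 1562.37
link = 1640.79/1562.37 = 1.050193
Chained index = 100 × 1.027150 × 1.033334 × 1.050193 = 111.4664

111.47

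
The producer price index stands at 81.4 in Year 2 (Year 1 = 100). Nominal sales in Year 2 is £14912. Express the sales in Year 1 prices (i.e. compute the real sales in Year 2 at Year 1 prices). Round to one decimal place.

18319.4

Real = Nominal ÷ (Index/100) = 14912 ÷ (81.4/100)
     = 14912 ÷ 0.814 = 18319.4103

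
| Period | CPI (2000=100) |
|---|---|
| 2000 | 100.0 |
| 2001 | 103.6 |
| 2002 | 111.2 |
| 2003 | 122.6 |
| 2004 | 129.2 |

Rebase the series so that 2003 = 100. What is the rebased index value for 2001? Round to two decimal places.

84.50

Rebased(2001) = 103.6 / 122.6 × 100 = 84.5024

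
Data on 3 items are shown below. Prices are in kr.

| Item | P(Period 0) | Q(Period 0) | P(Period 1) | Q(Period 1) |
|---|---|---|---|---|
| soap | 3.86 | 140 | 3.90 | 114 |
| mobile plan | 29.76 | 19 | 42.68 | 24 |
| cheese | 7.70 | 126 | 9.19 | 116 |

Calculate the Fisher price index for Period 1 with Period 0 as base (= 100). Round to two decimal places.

Laspeyres component (base-period weights):
ΣP(Period 1)Q(Period 0) = 3.90×140 + 42.68×19 + 9.19×126 = 546 + 810.92 + 1157.94 = 2514.86
ΣP(Period 0)Q(Period 0) = 3.86×140 + 29.76×19 + 7.70×126 = 540.4 + 565.44 + 970.2 = 2076.04
L = 2514.86 / 2076.04 × 100 = 121.1374
Paasche component (current-period weights):
ΣP(Period 1)Q(Period 1) = 3.90×114 + 42.68×24 + 9.19×116 = 444.6 + 1024.32 + 1066.04 = 2534.96
ΣP(Period 0)Q(Period 1) = 3.86×114 + 29.76×24 + 7.70×116 = 440.04 + 714.24 + 893.2 = 2047.48
P = 2534.96 / 2047.48 × 100 = 123.8088
Fisher = √(L × P) = √(121.1374 × 123.8088) = 122.4658

122.47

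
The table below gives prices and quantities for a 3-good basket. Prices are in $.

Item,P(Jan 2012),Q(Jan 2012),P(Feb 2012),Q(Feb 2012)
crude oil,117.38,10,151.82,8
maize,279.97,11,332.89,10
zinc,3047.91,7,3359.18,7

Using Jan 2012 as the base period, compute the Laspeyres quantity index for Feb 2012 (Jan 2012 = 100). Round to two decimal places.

Laspeyres quantity index uses base-period prices as weights.
ΣP(Jan 2012)·Q(Feb 2012) = 117.38×8 + 279.97×10 + 3047.91×7 = 939.04 + 2799.7 + 21335.37 = 25074.11
ΣP(Jan 2012)·Q(Jan 2012) = 117.38×10 + 279.97×11 + 3047.91×7 = 1173.8 + 3079.67 + 21335.37 = 25588.84
Index = 25074.11 / 25588.84 × 100 = 97.9885

97.99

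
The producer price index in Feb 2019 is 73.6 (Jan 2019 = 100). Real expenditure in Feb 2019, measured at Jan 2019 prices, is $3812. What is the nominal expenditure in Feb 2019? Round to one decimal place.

2805.6

Nominal = Real × (Index/100) = 3812 × (73.6/100)
        = 3812 × 0.736 = 2805.6320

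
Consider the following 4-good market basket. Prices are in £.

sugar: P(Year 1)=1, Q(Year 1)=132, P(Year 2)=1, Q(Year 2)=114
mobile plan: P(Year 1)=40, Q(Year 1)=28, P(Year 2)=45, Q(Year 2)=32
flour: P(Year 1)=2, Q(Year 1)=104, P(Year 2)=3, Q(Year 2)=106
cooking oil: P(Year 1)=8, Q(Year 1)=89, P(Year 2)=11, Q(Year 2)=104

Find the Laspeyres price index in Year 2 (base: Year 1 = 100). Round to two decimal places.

123.53

Laspeyres price index uses base-period quantities as weights.
ΣP(Year 2)·Q(Year 1) = 1×132 + 45×28 + 3×104 + 11×89 = 132 + 1260 + 312 + 979 = 2683
ΣP(Year 1)·Q(Year 1) = 1×132 + 40×28 + 2×104 + 8×89 = 132 + 1120 + 208 + 712 = 2172
Index = 2683 / 2172 × 100 = 123.5267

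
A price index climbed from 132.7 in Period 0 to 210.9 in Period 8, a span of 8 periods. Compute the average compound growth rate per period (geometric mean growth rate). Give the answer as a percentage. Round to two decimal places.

Growth factor = (210.9/132.7)^(1/8) = (1.589299)^(1/8) = 1.059621
Growth rate = 1.059621 − 1 = 0.059621 = 5.9621%

5.96%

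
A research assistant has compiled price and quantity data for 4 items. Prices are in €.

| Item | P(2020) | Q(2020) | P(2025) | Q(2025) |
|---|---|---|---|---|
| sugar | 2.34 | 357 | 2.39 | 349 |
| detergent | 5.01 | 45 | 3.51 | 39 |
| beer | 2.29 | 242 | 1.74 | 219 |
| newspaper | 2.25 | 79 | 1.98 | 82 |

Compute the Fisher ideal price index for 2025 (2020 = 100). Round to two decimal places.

88.90

Laspeyres component (base-period weights):
ΣP(2025)Q(2020) = 2.39×357 + 3.51×45 + 1.74×242 + 1.98×79 = 853.23 + 157.95 + 421.08 + 156.42 = 1588.68
ΣP(2020)Q(2020) = 2.34×357 + 5.01×45 + 2.29×242 + 2.25×79 = 835.38 + 225.45 + 554.18 + 177.75 = 1792.76
L = 1588.68 / 1792.76 × 100 = 88.6164
Paasche component (current-period weights):
ΣP(2025)Q(2025) = 2.39×349 + 3.51×39 + 1.74×219 + 1.98×82 = 834.11 + 136.89 + 381.06 + 162.36 = 1514.42
ΣP(2020)Q(2025) = 2.34×349 + 5.01×39 + 2.29×219 + 2.25×82 = 816.66 + 195.39 + 501.51 + 184.5 = 1698.06
P = 1514.42 / 1698.06 × 100 = 89.1853
Fisher = √(L × P) = √(88.6164 × 89.1853) = 88.9004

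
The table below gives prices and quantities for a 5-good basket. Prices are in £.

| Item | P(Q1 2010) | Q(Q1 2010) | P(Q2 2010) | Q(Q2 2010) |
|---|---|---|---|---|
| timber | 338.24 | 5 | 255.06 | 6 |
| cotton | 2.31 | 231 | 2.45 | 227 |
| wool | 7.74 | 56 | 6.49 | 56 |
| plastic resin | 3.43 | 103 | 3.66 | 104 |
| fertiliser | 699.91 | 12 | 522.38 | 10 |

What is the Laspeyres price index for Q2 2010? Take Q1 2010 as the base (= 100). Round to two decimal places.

Laspeyres price index uses base-period quantities as weights.
ΣP(Q2 2010)·Q(Q1 2010) = 255.06×5 + 2.45×231 + 6.49×56 + 3.66×103 + 522.38×12 = 1275.3 + 565.95 + 363.44 + 376.98 + 6268.56 = 8850.23
ΣP(Q1 2010)·Q(Q1 2010) = 338.24×5 + 2.31×231 + 7.74×56 + 3.43×103 + 699.91×12 = 1691.2 + 533.61 + 433.44 + 353.29 + 8398.92 = 11410.46
Index = 8850.23 / 11410.46 × 100 = 77.5624

77.56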